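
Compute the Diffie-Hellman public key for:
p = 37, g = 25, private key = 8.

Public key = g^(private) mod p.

Step 1: A = g^a mod p = 25^8 mod 37.
  25^1 mod 37 = 25
  25^2 mod 37 = (25 * 25) mod 37 = 33
  25^3 mod 37 = (33 * 25) mod 37 = 11
  25^4 mod 37 = (11 * 25) mod 37 = 16
  25^5 mod 37 = (16 * 25) mod 37 = 30
  25^6 mod 37 = (30 * 25) mod 37 = 10
  25^7 mod 37 = (10 * 25) mod 37 = 28
  25^8 mod 37 = (28 * 25) mod 37 = 34
Result: A = 34.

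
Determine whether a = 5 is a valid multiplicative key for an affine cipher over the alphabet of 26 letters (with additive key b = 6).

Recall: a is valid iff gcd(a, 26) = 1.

Step 1: Compute gcd(5, 26).
Step 2: gcd(5, 26) = 1.
Since gcd = 1, 5 is coprime with 26, so it is a valid key.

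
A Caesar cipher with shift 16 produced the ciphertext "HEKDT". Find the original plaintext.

Step 1: Reverse the shift by subtracting 16 from each letter position.
  H (position 7) -> position (7-16) mod 26 = 17 -> R
  E (position 4) -> position (4-16) mod 26 = 14 -> O
  K (position 10) -> position (10-16) mod 26 = 20 -> U
  D (position 3) -> position (3-16) mod 26 = 13 -> N
  T (position 19) -> position (19-16) mod 26 = 3 -> D
Decrypted message: ROUND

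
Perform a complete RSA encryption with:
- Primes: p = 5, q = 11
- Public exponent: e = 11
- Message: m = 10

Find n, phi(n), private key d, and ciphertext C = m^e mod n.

Step 1: n = 5 * 11 = 55.
Step 2: phi(n) = (5-1)(11-1) = 4 * 10 = 40.
Step 3: Find d = 11^(-1) mod 40 = 11.
  Verify: 11 * 11 = 121 = 1 (mod 40).
Step 4: C = 10^11 mod 55 = 10.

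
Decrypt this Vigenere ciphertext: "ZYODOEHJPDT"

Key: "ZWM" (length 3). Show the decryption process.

Step 1: Key 'ZWM' has length 3. Extended key: ZWMZWMZWMZW
Step 2: Decrypt each position:
  Z(25) - Z(25) = 0 = A
  Y(24) - W(22) = 2 = C
  O(14) - M(12) = 2 = C
  D(3) - Z(25) = 4 = E
  O(14) - W(22) = 18 = S
  E(4) - M(12) = 18 = S
  H(7) - Z(25) = 8 = I
  J(9) - W(22) = 13 = N
  P(15) - M(12) = 3 = D
  D(3) - Z(25) = 4 = E
  T(19) - W(22) = 23 = X
Plaintext: ACCESSINDEX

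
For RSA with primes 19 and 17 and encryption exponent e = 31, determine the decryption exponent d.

Step 1: n = 19 * 17 = 323.
Step 2: phi(n) = 18 * 16 = 288.
Step 3: Find d such that 31 * d = 1 (mod 288).
Step 4: d = 31^(-1) mod 288 = 223.
Verification: 31 * 223 = 6913 = 24 * 288 + 1.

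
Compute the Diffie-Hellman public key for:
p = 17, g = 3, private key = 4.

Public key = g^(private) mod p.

Step 1: A = g^a mod p = 3^4 mod 17.
  3^1 mod 17 = 3
  3^2 mod 17 = (3 * 3) mod 17 = 9
  3^3 mod 17 = (9 * 3) mod 17 = 10
  3^4 mod 17 = (10 * 3) mod 17 = 13
Result: A = 13.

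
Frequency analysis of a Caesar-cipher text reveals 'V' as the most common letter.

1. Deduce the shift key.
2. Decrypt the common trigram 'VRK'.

Step 1: In English, 'E' is the most frequent letter (12.7%).
Step 2: The most frequent ciphertext letter is 'V' (position 21).
Step 3: Shift = (21 - 4) mod 26 = 17.
Step 4: Decrypt 'VRK' by shifting back 17:
  V -> E
  R -> A
  K -> T
Step 5: 'VRK' decrypts to 'EAT'.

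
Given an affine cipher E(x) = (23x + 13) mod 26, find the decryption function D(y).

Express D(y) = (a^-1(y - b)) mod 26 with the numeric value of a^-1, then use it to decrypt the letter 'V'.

Step 1: Find a^-1, the modular inverse of 23 mod 26.
Step 2: We need 23 * a^-1 = 1 (mod 26).
Step 3: 23 * 17 = 391 = 15 * 26 + 1, so a^-1 = 17.
Step 4: D(y) = 17(y - 13) mod 26.
Step 5: Apply to 'V' (y = 21): D(21) = 17 * (21 - 13) mod 26 = 17 * 8 mod 26 = 6 -> 'G'.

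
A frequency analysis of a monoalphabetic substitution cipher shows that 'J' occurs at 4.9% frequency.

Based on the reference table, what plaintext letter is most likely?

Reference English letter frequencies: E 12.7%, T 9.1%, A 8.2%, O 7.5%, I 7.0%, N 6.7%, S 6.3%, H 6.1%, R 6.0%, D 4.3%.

Step 1: The observed frequency is 4.9%.
Step 2: Compare with English frequencies:
  E: 12.7% (difference: 7.8%)
  T: 9.1% (difference: 4.2%)
  A: 8.2% (difference: 3.3%)
  O: 7.5% (difference: 2.6%)
  I: 7.0% (difference: 2.1%)
  N: 6.7% (difference: 1.8%)
  S: 6.3% (difference: 1.4%)
  H: 6.1% (difference: 1.2%)
  R: 6.0% (difference: 1.1%)
  D: 4.3% (difference: 0.6%) <-- closest
Step 3: 'J' most likely represents 'D' (frequency 4.3%).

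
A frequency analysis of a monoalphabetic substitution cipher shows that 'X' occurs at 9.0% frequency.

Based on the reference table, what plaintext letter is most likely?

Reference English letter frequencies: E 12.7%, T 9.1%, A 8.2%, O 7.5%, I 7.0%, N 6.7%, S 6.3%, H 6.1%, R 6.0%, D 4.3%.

Step 1: The observed frequency is 9.0%.
Step 2: Compare with English frequencies:
  E: 12.7% (difference: 3.7%)
  T: 9.1% (difference: 0.1%) <-- closest
  A: 8.2% (difference: 0.8%)
  O: 7.5% (difference: 1.5%)
  I: 7.0% (difference: 2.0%)
  N: 6.7% (difference: 2.3%)
  S: 6.3% (difference: 2.7%)
  H: 6.1% (difference: 2.9%)
  R: 6.0% (difference: 3.0%)
  D: 4.3% (difference: 4.7%)
Step 3: 'X' most likely represents 'T' (frequency 9.1%).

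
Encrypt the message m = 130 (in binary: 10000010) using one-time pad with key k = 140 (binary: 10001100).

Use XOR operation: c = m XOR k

Step 1: Write out the XOR operation bit by bit:
  Message: 10000010
  Key:     10001100
  XOR:     00001110
Step 2: Convert to decimal: 00001110 = 14.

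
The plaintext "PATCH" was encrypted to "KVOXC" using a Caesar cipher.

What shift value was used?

Step 1: Compare first letters: P (position 15) -> K (position 10).
Step 2: Shift = (10 - 15) mod 26 = 21.
The shift value is 21.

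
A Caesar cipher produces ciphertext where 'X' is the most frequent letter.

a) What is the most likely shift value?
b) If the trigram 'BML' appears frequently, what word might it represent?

Step 1: In English, 'E' is the most frequent letter (12.7%).
Step 2: The most frequent ciphertext letter is 'X' (position 23).
Step 3: Shift = (23 - 4) mod 26 = 19.
Step 4: Decrypt 'BML' by shifting back 19:
  B -> I
  M -> T
  L -> S
Step 5: 'BML' decrypts to 'ITS'.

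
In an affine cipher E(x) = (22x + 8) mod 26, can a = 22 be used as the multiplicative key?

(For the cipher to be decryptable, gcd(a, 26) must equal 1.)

Step 1: Compute gcd(22, 26).
Step 2: gcd(22, 26) = 2.
Since gcd = 2 != 1, 22 shares a common factor with 26, so it cannot be used.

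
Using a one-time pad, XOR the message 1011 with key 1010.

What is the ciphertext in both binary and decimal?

Step 1: Write out the XOR operation bit by bit:
  Message: 1011
  Key:     1010
  XOR:     0001
Step 2: Convert to decimal: 0001 = 1.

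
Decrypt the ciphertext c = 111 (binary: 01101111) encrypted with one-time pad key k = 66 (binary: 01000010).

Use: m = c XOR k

Step 1: XOR ciphertext with key:
  Ciphertext: 01101111
  Key:        01000010
  XOR:        00101101
Step 2: Plaintext = 00101101 = 45 in decimal.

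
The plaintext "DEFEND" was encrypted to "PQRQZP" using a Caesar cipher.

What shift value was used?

Step 1: Compare first letters: D (position 3) -> P (position 15).
Step 2: Shift = (15 - 3) mod 26 = 12.
The shift value is 12.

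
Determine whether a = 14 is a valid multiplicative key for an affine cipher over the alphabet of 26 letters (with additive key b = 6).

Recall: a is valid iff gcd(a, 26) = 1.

Step 1: Compute gcd(14, 26).
Step 2: gcd(14, 26) = 2.
Since gcd = 2 != 1, 14 shares a common factor with 26, so it cannot be used.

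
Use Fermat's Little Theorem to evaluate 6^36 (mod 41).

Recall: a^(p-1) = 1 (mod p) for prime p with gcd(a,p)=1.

Step 1: Since 41 is prime, by Fermat's Little Theorem: 6^40 = 1 (mod 41).
Step 2: Reduce exponent: 36 mod 40 = 36.
Step 3: So 6^36 = 6^36 (mod 41).
Step 4: 6^36 mod 41 = 23.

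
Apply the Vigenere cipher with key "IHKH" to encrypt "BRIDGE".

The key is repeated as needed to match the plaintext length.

Step 1: Repeat key to match plaintext length:
  Plaintext: BRIDGE
  Key:       IHKHIH
Step 2: Encrypt each letter:
  B(1) + I(8) = (1+8) mod 26 = 9 = J
  R(17) + H(7) = (17+7) mod 26 = 24 = Y
  I(8) + K(10) = (8+10) mod 26 = 18 = S
  D(3) + H(7) = (3+7) mod 26 = 10 = K
  G(6) + I(8) = (6+8) mod 26 = 14 = O
  E(4) + H(7) = (4+7) mod 26 = 11 = L
Ciphertext: JYSKOL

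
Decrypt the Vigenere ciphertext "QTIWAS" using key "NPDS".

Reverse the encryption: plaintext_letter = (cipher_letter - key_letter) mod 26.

Step 1: Extend key: NPDSNP
Step 2: Decrypt each letter (c - k) mod 26:
  Q(16) - N(13) = (16-13) mod 26 = 3 = D
  T(19) - P(15) = (19-15) mod 26 = 4 = E
  I(8) - D(3) = (8-3) mod 26 = 5 = F
  W(22) - S(18) = (22-18) mod 26 = 4 = E
  A(0) - N(13) = (0-13) mod 26 = 13 = N
  S(18) - P(15) = (18-15) mod 26 = 3 = D
Plaintext: DEFEND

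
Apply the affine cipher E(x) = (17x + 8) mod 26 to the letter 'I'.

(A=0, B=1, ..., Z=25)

Step 1: Convert 'I' to number: x = 8.
Step 2: E(8) = (17 * 8 + 8) mod 26 = 144 mod 26 = 14.
Step 3: Convert 14 back to letter: O.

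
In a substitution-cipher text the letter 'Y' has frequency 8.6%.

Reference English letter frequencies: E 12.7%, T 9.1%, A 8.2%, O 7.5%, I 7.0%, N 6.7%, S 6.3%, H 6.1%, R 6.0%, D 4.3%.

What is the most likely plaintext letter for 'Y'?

Step 1: The observed frequency is 8.6%.
Step 2: Compare with English frequencies:
  E: 12.7% (difference: 4.1%)
  T: 9.1% (difference: 0.5%)
  A: 8.2% (difference: 0.4%) <-- closest
  O: 7.5% (difference: 1.1%)
  I: 7.0% (difference: 1.6%)
  N: 6.7% (difference: 1.9%)
  S: 6.3% (difference: 2.3%)
  H: 6.1% (difference: 2.5%)
  R: 6.0% (difference: 2.6%)
  D: 4.3% (difference: 4.3%)
Step 3: 'Y' most likely represents 'A' (frequency 8.2%).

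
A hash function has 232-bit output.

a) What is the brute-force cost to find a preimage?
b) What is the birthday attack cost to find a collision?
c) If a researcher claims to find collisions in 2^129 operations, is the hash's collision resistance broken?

Step 1: Preimage resistance requires brute-force of 2^232 operations.
Step 2: Collision resistance (birthday bound) = 2^(232/2) = 2^116.
Step 3: The claimed attack costs 2^129 operations.
Step 4: Since 2^129 >= 2^116, the claimed attack is no faster than the generic birthday attack, so this does not break collision resistance.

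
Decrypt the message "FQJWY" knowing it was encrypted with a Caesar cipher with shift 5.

Step 1: Reverse the shift by subtracting 5 from each letter position.
  F (position 5) -> position (5-5) mod 26 = 0 -> A
  Q (position 16) -> position (16-5) mod 26 = 11 -> L
  J (position 9) -> position (9-5) mod 26 = 4 -> E
  W (position 22) -> position (22-5) mod 26 = 17 -> R
  Y (position 24) -> position (24-5) mod 26 = 19 -> T
Decrypted message: ALERT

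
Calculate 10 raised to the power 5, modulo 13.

Step 1: Compute 10^5 mod 13 step by step, reducing modulo 13 at each step.
  10^1 mod 13 = 10
  10^2 mod 13 = (10 * 10) mod 13 = 9
  10^3 mod 13 = (9 * 10) mod 13 = 12
  10^4 mod 13 = (12 * 10) mod 13 = 3
  10^5 mod 13 = (3 * 10) mod 13 = 4
Step 2: Result = 4.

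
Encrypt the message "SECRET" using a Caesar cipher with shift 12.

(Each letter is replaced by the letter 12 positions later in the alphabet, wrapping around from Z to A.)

Step 1: For each letter, shift forward by 12 positions (mod 26).
  S (position 18) -> position (18+12) mod 26 = 4 -> E
  E (position 4) -> position (4+12) mod 26 = 16 -> Q
  C (position 2) -> position (2+12) mod 26 = 14 -> O
  R (position 17) -> position (17+12) mod 26 = 3 -> D
  E (position 4) -> position (4+12) mod 26 = 16 -> Q
  T (position 19) -> position (19+12) mod 26 = 5 -> F
Result: EQODQF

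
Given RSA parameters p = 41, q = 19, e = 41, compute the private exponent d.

Step 1: n = 41 * 19 = 779.
Step 2: phi(n) = 40 * 18 = 720.
Step 3: Find d such that 41 * d = 1 (mod 720).
Step 4: d = 41^(-1) mod 720 = 281.
Verification: 41 * 281 = 11521 = 16 * 720 + 1.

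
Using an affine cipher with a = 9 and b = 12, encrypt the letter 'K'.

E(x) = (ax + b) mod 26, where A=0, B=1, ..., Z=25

Step 1: Convert 'K' to number: x = 10.
Step 2: E(10) = (9 * 10 + 12) mod 26 = 102 mod 26 = 24.
Step 3: Convert 24 back to letter: Y.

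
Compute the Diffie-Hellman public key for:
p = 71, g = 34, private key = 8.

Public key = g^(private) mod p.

Step 1: A = g^a mod p = 34^8 mod 71.
  34^1 mod 71 = 34
  34^2 mod 71 = (34 * 34) mod 71 = 20
  34^3 mod 71 = (20 * 34) mod 71 = 41
  34^4 mod 71 = (41 * 34) mod 71 = 45
  34^5 mod 71 = (45 * 34) mod 71 = 39
  34^6 mod 71 = (39 * 34) mod 71 = 48
  34^7 mod 71 = (48 * 34) mod 71 = 70
  34^8 mod 71 = (70 * 34) mod 71 = 37
Result: A = 37.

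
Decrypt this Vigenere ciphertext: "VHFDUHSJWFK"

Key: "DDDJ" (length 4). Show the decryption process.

Step 1: Key 'DDDJ' has length 4. Extended key: DDDJDDDJDDD
Step 2: Decrypt each position:
  V(21) - D(3) = 18 = S
  H(7) - D(3) = 4 = E
  F(5) - D(3) = 2 = C
  D(3) - J(9) = 20 = U
  U(20) - D(3) = 17 = R
  H(7) - D(3) = 4 = E
  S(18) - D(3) = 15 = P
  J(9) - J(9) = 0 = A
  W(22) - D(3) = 19 = T
  F(5) - D(3) = 2 = C
  K(10) - D(3) = 7 = H
Plaintext: SECUREPATCH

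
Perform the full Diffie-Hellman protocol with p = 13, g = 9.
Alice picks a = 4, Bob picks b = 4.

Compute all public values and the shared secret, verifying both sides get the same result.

Step 1: A = g^a mod p = 9^4 mod 13 = 9.
Step 2: B = g^b mod p = 9^4 mod 13 = 9.
Step 3: Alice computes s = B^a mod p = 9^4 mod 13 = 9.
Step 4: Bob computes s = A^b mod p = 9^4 mod 13 = 9.
Both sides agree: shared secret = 9.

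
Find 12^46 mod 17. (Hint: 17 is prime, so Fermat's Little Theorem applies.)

Step 1: Since 17 is prime, by Fermat's Little Theorem: 12^16 = 1 (mod 17).
Step 2: Reduce exponent: 46 mod 16 = 14.
Step 3: So 12^46 = 12^14 (mod 17).
Step 4: 12^14 mod 17 = 15.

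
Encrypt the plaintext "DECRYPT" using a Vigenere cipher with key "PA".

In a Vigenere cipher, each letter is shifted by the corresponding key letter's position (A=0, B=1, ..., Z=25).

Step 1: Repeat key to match plaintext length:
  Plaintext: DECRYPT
  Key:       PAPAPAP
Step 2: Encrypt each letter:
  D(3) + P(15) = (3+15) mod 26 = 18 = S
  E(4) + A(0) = (4+0) mod 26 = 4 = E
  C(2) + P(15) = (2+15) mod 26 = 17 = R
  R(17) + A(0) = (17+0) mod 26 = 17 = R
  Y(24) + P(15) = (24+15) mod 26 = 13 = N
  P(15) + A(0) = (15+0) mod 26 = 15 = P
  T(19) + P(15) = (19+15) mod 26 = 8 = I
Ciphertext: SERRNPI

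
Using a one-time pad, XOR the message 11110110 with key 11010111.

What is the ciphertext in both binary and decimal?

Step 1: Write out the XOR operation bit by bit:
  Message: 11110110
  Key:     11010111
  XOR:     00100001
Step 2: Convert to decimal: 00100001 = 33.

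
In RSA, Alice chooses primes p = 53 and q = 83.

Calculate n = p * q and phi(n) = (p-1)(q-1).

Step 1: n = p * q = 53 * 83 = 4399.
Step 2: phi(n) = (p-1)(q-1) = 52 * 82 = 4264.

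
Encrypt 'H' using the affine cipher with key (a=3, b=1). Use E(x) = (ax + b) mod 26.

Step 1: Convert 'H' to number: x = 7.
Step 2: E(7) = (3 * 7 + 1) mod 26 = 22 mod 26 = 22.
Step 3: Convert 22 back to letter: W.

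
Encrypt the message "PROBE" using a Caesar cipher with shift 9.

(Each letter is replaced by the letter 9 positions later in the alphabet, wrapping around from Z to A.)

Step 1: For each letter, shift forward by 9 positions (mod 26).
  P (position 15) -> position (15+9) mod 26 = 24 -> Y
  R (position 17) -> position (17+9) mod 26 = 0 -> A
  O (position 14) -> position (14+9) mod 26 = 23 -> X
  B (position 1) -> position (1+9) mod 26 = 10 -> K
  E (position 4) -> position (4+9) mod 26 = 13 -> N
Result: YAXKN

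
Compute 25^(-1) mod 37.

Step 1: We need x such that 25 * x = 1 (mod 37).
Step 2: Using the extended Euclidean algorithm or trial:
  25 * 3 = 75 = 2 * 37 + 1.
Step 3: Since 75 mod 37 = 1, the inverse is x = 3.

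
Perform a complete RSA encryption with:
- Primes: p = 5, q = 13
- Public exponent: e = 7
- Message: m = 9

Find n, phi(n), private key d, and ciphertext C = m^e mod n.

Step 1: n = 5 * 13 = 65.
Step 2: phi(n) = (5-1)(13-1) = 4 * 12 = 48.
Step 3: Find d = 7^(-1) mod 48 = 7.
  Verify: 7 * 7 = 49 = 1 (mod 48).
Step 4: C = 9^7 mod 65 = 9.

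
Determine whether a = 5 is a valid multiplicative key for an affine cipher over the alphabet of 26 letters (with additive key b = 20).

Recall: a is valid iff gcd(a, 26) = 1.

Step 1: Compute gcd(5, 26).
Step 2: gcd(5, 26) = 1.
Since gcd = 1, 5 is coprime with 26, so it is a valid key.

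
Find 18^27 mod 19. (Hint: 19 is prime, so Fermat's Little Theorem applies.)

Step 1: Since 19 is prime, by Fermat's Little Theorem: 18^18 = 1 (mod 19).
Step 2: Reduce exponent: 27 mod 18 = 9.
Step 3: So 18^27 = 18^9 (mod 19).
Step 4: 18^9 mod 19 = 18.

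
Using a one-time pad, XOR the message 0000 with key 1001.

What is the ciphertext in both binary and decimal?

Step 1: Write out the XOR operation bit by bit:
  Message: 0000
  Key:     1001
  XOR:     1001
Step 2: Convert to decimal: 1001 = 9.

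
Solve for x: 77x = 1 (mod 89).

Step 1: We need x such that 77 * x = 1 (mod 89).
Step 2: Using the extended Euclidean algorithm or trial:
  77 * 37 = 2849 = 32 * 89 + 1.
Step 3: Since 2849 mod 89 = 1, the inverse is x = 37.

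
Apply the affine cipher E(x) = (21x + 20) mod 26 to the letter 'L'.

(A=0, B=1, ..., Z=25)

Step 1: Convert 'L' to number: x = 11.
Step 2: E(11) = (21 * 11 + 20) mod 26 = 251 mod 26 = 17.
Step 3: Convert 17 back to letter: R.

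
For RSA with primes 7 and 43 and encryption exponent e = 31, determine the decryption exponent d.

Step 1: n = 7 * 43 = 301.
Step 2: phi(n) = 6 * 42 = 252.
Step 3: Find d such that 31 * d = 1 (mod 252).
Step 4: d = 31^(-1) mod 252 = 187.
Verification: 31 * 187 = 5797 = 23 * 252 + 1.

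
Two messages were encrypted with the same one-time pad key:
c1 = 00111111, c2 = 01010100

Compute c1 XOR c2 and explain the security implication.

Step 1: c1 XOR c2 = (m1 XOR k) XOR (m2 XOR k).
Step 2: By XOR associativity/commutativity: = m1 XOR m2 XOR k XOR k = m1 XOR m2.
Step 3: 00111111 XOR 01010100 = 01101011 = 107.
Step 4: The key cancels out! An attacker learns m1 XOR m2 = 107, revealing the relationship between plaintexts.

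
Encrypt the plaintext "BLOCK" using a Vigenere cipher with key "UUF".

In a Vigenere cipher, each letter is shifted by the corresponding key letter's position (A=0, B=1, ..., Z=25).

Step 1: Repeat key to match plaintext length:
  Plaintext: BLOCK
  Key:       UUFUU
Step 2: Encrypt each letter:
  B(1) + U(20) = (1+20) mod 26 = 21 = V
  L(11) + U(20) = (11+20) mod 26 = 5 = F
  O(14) + F(5) = (14+5) mod 26 = 19 = T
  C(2) + U(20) = (2+20) mod 26 = 22 = W
  K(10) + U(20) = (10+20) mod 26 = 4 = E
Ciphertext: VFTWE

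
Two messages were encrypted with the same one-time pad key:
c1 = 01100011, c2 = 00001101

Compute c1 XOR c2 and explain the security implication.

Step 1: c1 XOR c2 = (m1 XOR k) XOR (m2 XOR k).
Step 2: By XOR associativity/commutativity: = m1 XOR m2 XOR k XOR k = m1 XOR m2.
Step 3: 01100011 XOR 00001101 = 01101110 = 110.
Step 4: The key cancels out! An attacker learns m1 XOR m2 = 110, revealing the relationship between plaintexts.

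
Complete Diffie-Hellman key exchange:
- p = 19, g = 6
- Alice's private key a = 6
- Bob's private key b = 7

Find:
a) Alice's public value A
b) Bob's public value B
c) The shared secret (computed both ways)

Step 1: A = g^a mod p = 6^6 mod 19 = 11.
Step 2: B = g^b mod p = 6^7 mod 19 = 9.
Step 3: Alice computes s = B^a mod p = 9^6 mod 19 = 11.
Step 4: Bob computes s = A^b mod p = 11^7 mod 19 = 11.
Both sides agree: shared secret = 11.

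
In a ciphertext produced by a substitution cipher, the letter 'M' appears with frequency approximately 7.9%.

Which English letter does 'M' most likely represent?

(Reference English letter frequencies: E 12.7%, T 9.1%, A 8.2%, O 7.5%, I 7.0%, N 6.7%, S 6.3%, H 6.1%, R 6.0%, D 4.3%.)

Step 1: The observed frequency is 7.9%.
Step 2: Compare with English frequencies:
  E: 12.7% (difference: 4.8%)
  T: 9.1% (difference: 1.2%)
  A: 8.2% (difference: 0.3%) <-- closest
  O: 7.5% (difference: 0.4%)
  I: 7.0% (difference: 0.9%)
  N: 6.7% (difference: 1.2%)
  S: 6.3% (difference: 1.6%)
  H: 6.1% (difference: 1.8%)
  R: 6.0% (difference: 1.9%)
  D: 4.3% (difference: 3.6%)
Step 3: 'M' most likely represents 'A' (frequency 8.2%).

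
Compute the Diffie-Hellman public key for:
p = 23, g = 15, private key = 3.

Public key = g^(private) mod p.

Step 1: A = g^a mod p = 15^3 mod 23.
  15^1 mod 23 = 15
  15^2 mod 23 = (15 * 15) mod 23 = 18
  15^3 mod 23 = (18 * 15) mod 23 = 17
Result: A = 17.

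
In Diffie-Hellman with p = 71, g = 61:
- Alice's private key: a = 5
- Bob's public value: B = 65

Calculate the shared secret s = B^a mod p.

Step 1: s = B^a mod p = 65^5 mod 71.
  65^1 mod 71 = 65
  65^2 mod 71 = (65 * 65) mod 71 = 36
  65^3 mod 71 = (36 * 65) mod 71 = 68
  65^4 mod 71 = (68 * 65) mod 71 = 18
  65^5 mod 71 = (18 * 65) mod 71 = 34
Result: shared secret = 34.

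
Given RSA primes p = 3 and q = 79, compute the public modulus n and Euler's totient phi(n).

Step 1: n = p * q = 3 * 79 = 237.
Step 2: phi(n) = (p-1)(q-1) = 2 * 78 = 156.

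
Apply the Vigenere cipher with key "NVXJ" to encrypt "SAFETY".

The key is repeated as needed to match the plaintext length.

Step 1: Repeat key to match plaintext length:
  Plaintext: SAFETY
  Key:       NVXJNV
Step 2: Encrypt each letter:
  S(18) + N(13) = (18+13) mod 26 = 5 = F
  A(0) + V(21) = (0+21) mod 26 = 21 = V
  F(5) + X(23) = (5+23) mod 26 = 2 = C
  E(4) + J(9) = (4+9) mod 26 = 13 = N
  T(19) + N(13) = (19+13) mod 26 = 6 = G
  Y(24) + V(21) = (24+21) mod 26 = 19 = T
Ciphertext: FVCNGT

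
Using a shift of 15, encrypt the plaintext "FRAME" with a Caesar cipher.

Step 1: For each letter, shift forward by 15 positions (mod 26).
  F (position 5) -> position (5+15) mod 26 = 20 -> U
  R (position 17) -> position (17+15) mod 26 = 6 -> G
  A (position 0) -> position (0+15) mod 26 = 15 -> P
  M (position 12) -> position (12+15) mod 26 = 1 -> B
  E (position 4) -> position (4+15) mod 26 = 19 -> T
Result: UGPBT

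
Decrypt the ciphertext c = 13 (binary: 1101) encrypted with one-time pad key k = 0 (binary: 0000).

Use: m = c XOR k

Step 1: XOR ciphertext with key:
  Ciphertext: 1101
  Key:        0000
  XOR:        1101
Step 2: Plaintext = 1101 = 13 in decimal.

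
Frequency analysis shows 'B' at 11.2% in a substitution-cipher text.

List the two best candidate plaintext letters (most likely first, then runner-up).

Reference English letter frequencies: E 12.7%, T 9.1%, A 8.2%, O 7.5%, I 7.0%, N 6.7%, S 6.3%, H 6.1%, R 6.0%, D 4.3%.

Step 1: Observed frequency of 'B' is 11.2%.
Step 2: Compute distances to each reference frequency and sort:
  E (12.7%): difference = 1.5% <-- BEST
  T (9.1%): difference = 2.1% <-- RUNNER-UP
  A (8.2%): difference = 3.0%
  O (7.5%): difference = 3.7%
  I (7.0%): difference = 4.2%
Step 3: Most likely is 'E' (12.7%, diff 1.5%); second most likely is 'T' (9.1%, diff 2.1%).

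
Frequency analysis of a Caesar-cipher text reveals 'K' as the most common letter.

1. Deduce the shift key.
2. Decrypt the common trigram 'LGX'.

Step 1: In English, 'E' is the most frequent letter (12.7%).
Step 2: The most frequent ciphertext letter is 'K' (position 10).
Step 3: Shift = (10 - 4) mod 26 = 6.
Step 4: Decrypt 'LGX' by shifting back 6:
  L -> F
  G -> A
  X -> R
Step 5: 'LGX' decrypts to 'FAR'.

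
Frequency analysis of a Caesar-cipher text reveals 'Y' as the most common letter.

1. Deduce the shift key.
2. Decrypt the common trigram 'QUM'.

Step 1: In English, 'E' is the most frequent letter (12.7%).
Step 2: The most frequent ciphertext letter is 'Y' (position 24).
Step 3: Shift = (24 - 4) mod 26 = 20.
Step 4: Decrypt 'QUM' by shifting back 20:
  Q -> W
  U -> A
  M -> S
Step 5: 'QUM' decrypts to 'WAS'.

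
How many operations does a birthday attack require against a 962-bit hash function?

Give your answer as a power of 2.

Step 1: The birthday paradox gives collision probability ~50% after sqrt(2^n) = 2^(n/2) hashes.
Step 2: For 962-bit output: 2^(962/2) = 2^481.
Step 3: Approximately 2^481 hash computations needed.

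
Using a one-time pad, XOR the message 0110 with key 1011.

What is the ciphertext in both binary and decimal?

Step 1: Write out the XOR operation bit by bit:
  Message: 0110
  Key:     1011
  XOR:     1101
Step 2: Convert to decimal: 1101 = 13.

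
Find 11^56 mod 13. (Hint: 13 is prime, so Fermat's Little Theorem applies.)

Step 1: Since 13 is prime, by Fermat's Little Theorem: 11^12 = 1 (mod 13).
Step 2: Reduce exponent: 56 mod 12 = 8.
Step 3: So 11^56 = 11^8 (mod 13).
Step 4: 11^8 mod 13 = 9.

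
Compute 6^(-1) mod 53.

Step 1: We need x such that 6 * x = 1 (mod 53).
Step 2: Using the extended Euclidean algorithm or trial:
  6 * 9 = 54 = 1 * 53 + 1.
Step 3: Since 54 mod 53 = 1, the inverse is x = 9.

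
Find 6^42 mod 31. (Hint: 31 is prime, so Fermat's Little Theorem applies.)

Step 1: Since 31 is prime, by Fermat's Little Theorem: 6^30 = 1 (mod 31).
Step 2: Reduce exponent: 42 mod 30 = 12.
Step 3: So 6^42 = 6^12 (mod 31).
Step 4: 6^12 mod 31 = 1.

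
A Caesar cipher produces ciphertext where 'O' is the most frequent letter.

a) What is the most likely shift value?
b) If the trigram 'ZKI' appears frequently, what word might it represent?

Step 1: In English, 'E' is the most frequent letter (12.7%).
Step 2: The most frequent ciphertext letter is 'O' (position 14).
Step 3: Shift = (14 - 4) mod 26 = 10.
Step 4: Decrypt 'ZKI' by shifting back 10:
  Z -> P
  K -> A
  I -> Y
Step 5: 'ZKI' decrypts to 'PAY'.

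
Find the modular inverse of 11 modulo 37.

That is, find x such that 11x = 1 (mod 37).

Step 1: We need x such that 11 * x = 1 (mod 37).
Step 2: Using the extended Euclidean algorithm or trial:
  11 * 27 = 297 = 8 * 37 + 1.
Step 3: Since 297 mod 37 = 1, the inverse is x = 27.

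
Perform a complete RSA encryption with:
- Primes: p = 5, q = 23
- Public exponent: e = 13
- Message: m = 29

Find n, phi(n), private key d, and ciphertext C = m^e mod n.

Step 1: n = 5 * 23 = 115.
Step 2: phi(n) = (5-1)(23-1) = 4 * 22 = 88.
Step 3: Find d = 13^(-1) mod 88 = 61.
  Verify: 13 * 61 = 793 = 1 (mod 88).
Step 4: C = 29^13 mod 115 = 59.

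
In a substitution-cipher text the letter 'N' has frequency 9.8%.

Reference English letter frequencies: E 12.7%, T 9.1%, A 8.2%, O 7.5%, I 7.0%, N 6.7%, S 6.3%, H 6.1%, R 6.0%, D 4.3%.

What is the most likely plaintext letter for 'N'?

Step 1: The observed frequency is 9.8%.
Step 2: Compare with English frequencies:
  E: 12.7% (difference: 2.9%)
  T: 9.1% (difference: 0.7%) <-- closest
  A: 8.2% (difference: 1.6%)
  O: 7.5% (difference: 2.3%)
  I: 7.0% (difference: 2.8%)
  N: 6.7% (difference: 3.1%)
  S: 6.3% (difference: 3.5%)
  H: 6.1% (difference: 3.7%)
  R: 6.0% (difference: 3.8%)
  D: 4.3% (difference: 5.5%)
Step 3: 'N' most likely represents 'T' (frequency 9.1%).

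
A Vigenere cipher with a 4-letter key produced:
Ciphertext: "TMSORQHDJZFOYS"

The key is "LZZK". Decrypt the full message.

Step 1: Key 'LZZK' has length 4. Extended key: LZZKLZZKLZZKLZ
Step 2: Decrypt each position:
  T(19) - L(11) = 8 = I
  M(12) - Z(25) = 13 = N
  S(18) - Z(25) = 19 = T
  O(14) - K(10) = 4 = E
  R(17) - L(11) = 6 = G
  Q(16) - Z(25) = 17 = R
  H(7) - Z(25) = 8 = I
  D(3) - K(10) = 19 = T
  J(9) - L(11) = 24 = Y
  Z(25) - Z(25) = 0 = A
  F(5) - Z(25) = 6 = G
  O(14) - K(10) = 4 = E
  Y(24) - L(11) = 13 = N
  S(18) - Z(25) = 19 = T
Plaintext: INTEGRITYAGENT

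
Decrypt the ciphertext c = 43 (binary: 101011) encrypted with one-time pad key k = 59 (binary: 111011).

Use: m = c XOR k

Step 1: XOR ciphertext with key:
  Ciphertext: 101011
  Key:        111011
  XOR:        010000
Step 2: Plaintext = 010000 = 16 in decimal.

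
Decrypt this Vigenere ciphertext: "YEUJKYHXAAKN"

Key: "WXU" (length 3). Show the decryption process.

Step 1: Key 'WXU' has length 3. Extended key: WXUWXUWXUWXU
Step 2: Decrypt each position:
  Y(24) - W(22) = 2 = C
  E(4) - X(23) = 7 = H
  U(20) - U(20) = 0 = A
  J(9) - W(22) = 13 = N
  K(10) - X(23) = 13 = N
  Y(24) - U(20) = 4 = E
  H(7) - W(22) = 11 = L
  X(23) - X(23) = 0 = A
  A(0) - U(20) = 6 = G
  A(0) - W(22) = 4 = E
  K(10) - X(23) = 13 = N
  N(13) - U(20) = 19 = T
Plaintext: CHANNELAGENT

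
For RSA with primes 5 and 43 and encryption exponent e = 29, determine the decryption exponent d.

Step 1: n = 5 * 43 = 215.
Step 2: phi(n) = 4 * 42 = 168.
Step 3: Find d such that 29 * d = 1 (mod 168).
Step 4: d = 29^(-1) mod 168 = 29.
Verification: 29 * 29 = 841 = 5 * 168 + 1.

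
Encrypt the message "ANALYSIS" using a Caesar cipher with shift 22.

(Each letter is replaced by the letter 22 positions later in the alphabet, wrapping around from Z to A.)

Step 1: For each letter, shift forward by 22 positions (mod 26).
  A (position 0) -> position (0+22) mod 26 = 22 -> W
  N (position 13) -> position (13+22) mod 26 = 9 -> J
  A (position 0) -> position (0+22) mod 26 = 22 -> W
  L (position 11) -> position (11+22) mod 26 = 7 -> H
  Y (position 24) -> position (24+22) mod 26 = 20 -> U
  S (position 18) -> position (18+22) mod 26 = 14 -> O
  I (position 8) -> position (8+22) mod 26 = 4 -> E
  S (position 18) -> position (18+22) mod 26 = 14 -> O
Result: WJWHUOEO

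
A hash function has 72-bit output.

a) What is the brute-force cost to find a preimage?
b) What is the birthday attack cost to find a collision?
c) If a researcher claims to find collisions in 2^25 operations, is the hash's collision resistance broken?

Step 1: Preimage resistance requires brute-force of 2^72 operations.
Step 2: Collision resistance (birthday bound) = 2^(72/2) = 2^36.
Step 3: The claimed attack costs 2^25 operations.
Step 4: Since 2^25 < 2^36, the claimed attack beats the generic birthday bound, so collision resistance is broken.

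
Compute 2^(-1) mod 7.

Step 1: We need x such that 2 * x = 1 (mod 7).
Step 2: Using the extended Euclidean algorithm or trial:
  2 * 4 = 8 = 1 * 7 + 1.
Step 3: Since 8 mod 7 = 1, the inverse is x = 4.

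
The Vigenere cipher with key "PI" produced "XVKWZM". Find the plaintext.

Step 1: Extend key: PIPIPI
Step 2: Decrypt each letter (c - k) mod 26:
  X(23) - P(15) = (23-15) mod 26 = 8 = I
  V(21) - I(8) = (21-8) mod 26 = 13 = N
  K(10) - P(15) = (10-15) mod 26 = 21 = V
  W(22) - I(8) = (22-8) mod 26 = 14 = O
  Z(25) - P(15) = (25-15) mod 26 = 10 = K
  M(12) - I(8) = (12-8) mod 26 = 4 = E
Plaintext: INVOKE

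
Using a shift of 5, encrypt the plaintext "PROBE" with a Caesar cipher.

Step 1: For each letter, shift forward by 5 positions (mod 26).
  P (position 15) -> position (15+5) mod 26 = 20 -> U
  R (position 17) -> position (17+5) mod 26 = 22 -> W
  O (position 14) -> position (14+5) mod 26 = 19 -> T
  B (position 1) -> position (1+5) mod 26 = 6 -> G
  E (position 4) -> position (4+5) mod 26 = 9 -> J
Result: UWTGJ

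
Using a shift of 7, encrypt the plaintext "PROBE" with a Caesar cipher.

Step 1: For each letter, shift forward by 7 positions (mod 26).
  P (position 15) -> position (15+7) mod 26 = 22 -> W
  R (position 17) -> position (17+7) mod 26 = 24 -> Y
  O (position 14) -> position (14+7) mod 26 = 21 -> V
  B (position 1) -> position (1+7) mod 26 = 8 -> I
  E (position 4) -> position (4+7) mod 26 = 11 -> L
Result: WYVIL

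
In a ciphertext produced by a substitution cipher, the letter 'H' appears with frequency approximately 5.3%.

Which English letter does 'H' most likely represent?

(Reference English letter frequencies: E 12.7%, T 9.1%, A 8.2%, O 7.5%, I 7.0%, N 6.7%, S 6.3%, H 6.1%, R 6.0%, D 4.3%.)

Step 1: The observed frequency is 5.3%.
Step 2: Compare with English frequencies:
  E: 12.7% (difference: 7.4%)
  T: 9.1% (difference: 3.8%)
  A: 8.2% (difference: 2.9%)
  O: 7.5% (difference: 2.2%)
  I: 7.0% (difference: 1.7%)
  N: 6.7% (difference: 1.4%)
  S: 6.3% (difference: 1.0%)
  H: 6.1% (difference: 0.8%)
  R: 6.0% (difference: 0.7%) <-- closest
  D: 4.3% (difference: 1.0%)
Step 3: 'H' most likely represents 'R' (frequency 6.0%).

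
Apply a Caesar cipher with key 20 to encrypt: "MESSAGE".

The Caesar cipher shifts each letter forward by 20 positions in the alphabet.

Step 1: For each letter, shift forward by 20 positions (mod 26).
  M (position 12) -> position (12+20) mod 26 = 6 -> G
  E (position 4) -> position (4+20) mod 26 = 24 -> Y
  S (position 18) -> position (18+20) mod 26 = 12 -> M
  S (position 18) -> position (18+20) mod 26 = 12 -> M
  A (position 0) -> position (0+20) mod 26 = 20 -> U
  G (position 6) -> position (6+20) mod 26 = 0 -> A
  E (position 4) -> position (4+20) mod 26 = 24 -> Y
Result: GYMMUAY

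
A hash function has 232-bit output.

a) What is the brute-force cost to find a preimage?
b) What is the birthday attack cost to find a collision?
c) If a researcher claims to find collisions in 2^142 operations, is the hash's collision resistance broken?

Step 1: Preimage resistance requires brute-force of 2^232 operations.
Step 2: Collision resistance (birthday bound) = 2^(232/2) = 2^116.
Step 3: The claimed attack costs 2^142 operations.
Step 4: Since 2^142 >= 2^116, the claimed attack is no faster than the generic birthday attack, so this does not break collision resistance.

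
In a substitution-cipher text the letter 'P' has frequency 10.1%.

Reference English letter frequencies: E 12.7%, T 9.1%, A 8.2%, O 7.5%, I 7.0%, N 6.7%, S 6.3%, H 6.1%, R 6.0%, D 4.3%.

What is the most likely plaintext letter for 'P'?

Step 1: The observed frequency is 10.1%.
Step 2: Compare with English frequencies:
  E: 12.7% (difference: 2.6%)
  T: 9.1% (difference: 1.0%) <-- closest
  A: 8.2% (difference: 1.9%)
  O: 7.5% (difference: 2.6%)
  I: 7.0% (difference: 3.1%)
  N: 6.7% (difference: 3.4%)
  S: 6.3% (difference: 3.8%)
  H: 6.1% (difference: 4.0%)
  R: 6.0% (difference: 4.1%)
  D: 4.3% (difference: 5.8%)
Step 3: 'P' most likely represents 'T' (frequency 9.1%).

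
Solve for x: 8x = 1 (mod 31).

Step 1: We need x such that 8 * x = 1 (mod 31).
Step 2: Using the extended Euclidean algorithm or trial:
  8 * 4 = 32 = 1 * 31 + 1.
Step 3: Since 32 mod 31 = 1, the inverse is x = 4.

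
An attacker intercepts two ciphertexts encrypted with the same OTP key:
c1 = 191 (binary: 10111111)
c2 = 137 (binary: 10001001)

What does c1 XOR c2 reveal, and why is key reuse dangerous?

Step 1: c1 XOR c2 = (m1 XOR k) XOR (m2 XOR k).
Step 2: By XOR associativity/commutativity: = m1 XOR m2 XOR k XOR k = m1 XOR m2.
Step 3: 10111111 XOR 10001001 = 00110110 = 54.
Step 4: The key cancels out! An attacker learns m1 XOR m2 = 54, revealing the relationship between plaintexts.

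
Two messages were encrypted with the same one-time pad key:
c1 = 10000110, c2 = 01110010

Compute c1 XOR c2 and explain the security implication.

Step 1: c1 XOR c2 = (m1 XOR k) XOR (m2 XOR k).
Step 2: By XOR associativity/commutativity: = m1 XOR m2 XOR k XOR k = m1 XOR m2.
Step 3: 10000110 XOR 01110010 = 11110100 = 244.
Step 4: The key cancels out! An attacker learns m1 XOR m2 = 244, revealing the relationship between plaintexts.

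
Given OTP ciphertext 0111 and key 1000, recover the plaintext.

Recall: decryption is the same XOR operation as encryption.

Step 1: XOR ciphertext with key:
  Ciphertext: 0111
  Key:        1000
  XOR:        1111
Step 2: Plaintext = 1111 = 15 in decimal.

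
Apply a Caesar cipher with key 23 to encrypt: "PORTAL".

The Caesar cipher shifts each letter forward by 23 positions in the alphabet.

Step 1: For each letter, shift forward by 23 positions (mod 26).
  P (position 15) -> position (15+23) mod 26 = 12 -> M
  O (position 14) -> position (14+23) mod 26 = 11 -> L
  R (position 17) -> position (17+23) mod 26 = 14 -> O
  T (position 19) -> position (19+23) mod 26 = 16 -> Q
  A (position 0) -> position (0+23) mod 26 = 23 -> X
  L (position 11) -> position (11+23) mod 26 = 8 -> I
Result: MLOQXI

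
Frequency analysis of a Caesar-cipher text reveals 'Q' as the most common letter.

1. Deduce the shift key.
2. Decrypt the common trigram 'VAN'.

Step 1: In English, 'E' is the most frequent letter (12.7%).
Step 2: The most frequent ciphertext letter is 'Q' (position 16).
Step 3: Shift = (16 - 4) mod 26 = 12.
Step 4: Decrypt 'VAN' by shifting back 12:
  V -> J
  A -> O
  N -> B
Step 5: 'VAN' decrypts to 'JOB'.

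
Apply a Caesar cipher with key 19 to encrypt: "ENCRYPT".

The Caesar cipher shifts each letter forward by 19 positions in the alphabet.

Step 1: For each letter, shift forward by 19 positions (mod 26).
  E (position 4) -> position (4+19) mod 26 = 23 -> X
  N (position 13) -> position (13+19) mod 26 = 6 -> G
  C (position 2) -> position (2+19) mod 26 = 21 -> V
  R (position 17) -> position (17+19) mod 26 = 10 -> K
  Y (position 24) -> position (24+19) mod 26 = 17 -> R
  P (position 15) -> position (15+19) mod 26 = 8 -> I
  T (position 19) -> position (19+19) mod 26 = 12 -> M
Result: XGVKRIM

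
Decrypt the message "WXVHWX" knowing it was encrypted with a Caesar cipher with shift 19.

Step 1: Reverse the shift by subtracting 19 from each letter position.
  W (position 22) -> position (22-19) mod 26 = 3 -> D
  X (position 23) -> position (23-19) mod 26 = 4 -> E
  V (position 21) -> position (21-19) mod 26 = 2 -> C
  H (position 7) -> position (7-19) mod 26 = 14 -> O
  W (position 22) -> position (22-19) mod 26 = 3 -> D
  X (position 23) -> position (23-19) mod 26 = 4 -> E
Decrypted message: DECODE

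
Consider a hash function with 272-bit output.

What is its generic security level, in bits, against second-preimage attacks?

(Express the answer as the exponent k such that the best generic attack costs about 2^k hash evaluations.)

Step 1: The hash has a 272-bit output.
Step 2: Second-preimage resistance means: given a specific input x, it should be infeasible to find a different y with h(y) = h(x).
With a 272-bit output, a generic search for a second preimage costs about 2^272 evaluations (each trial matches the fixed target with probability 2^-272).
Step 3: Security level = 272 bits.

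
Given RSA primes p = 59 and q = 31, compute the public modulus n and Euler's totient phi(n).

Step 1: n = p * q = 59 * 31 = 1829.
Step 2: phi(n) = (p-1)(q-1) = 58 * 30 = 1740.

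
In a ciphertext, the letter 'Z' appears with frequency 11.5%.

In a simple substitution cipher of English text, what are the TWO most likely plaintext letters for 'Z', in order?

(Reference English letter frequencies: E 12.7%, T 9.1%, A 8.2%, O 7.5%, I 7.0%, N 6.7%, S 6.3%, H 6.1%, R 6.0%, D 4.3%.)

Step 1: Observed frequency of 'Z' is 11.5%.
Step 2: Compute distances to each reference frequency and sort:
  E (12.7%): difference = 1.2% <-- BEST
  T (9.1%): difference = 2.4% <-- RUNNER-UP
  A (8.2%): difference = 3.3%
  O (7.5%): difference = 4.0%
  I (7.0%): difference = 4.5%
Step 3: Most likely is 'E' (12.7%, diff 1.2%); second most likely is 'T' (9.1%, diff 2.4%).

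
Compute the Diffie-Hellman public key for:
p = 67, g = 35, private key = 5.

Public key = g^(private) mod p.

Step 1: A = g^a mod p = 35^5 mod 67.
  35^1 mod 67 = 35
  35^2 mod 67 = (35 * 35) mod 67 = 19
  35^3 mod 67 = (19 * 35) mod 67 = 62
  35^4 mod 67 = (62 * 35) mod 67 = 26
  35^5 mod 67 = (26 * 35) mod 67 = 39
Result: A = 39.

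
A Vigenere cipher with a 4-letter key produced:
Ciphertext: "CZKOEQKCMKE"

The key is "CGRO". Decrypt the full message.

Step 1: Key 'CGRO' has length 4. Extended key: CGROCGROCGR
Step 2: Decrypt each position:
  C(2) - C(2) = 0 = A
  Z(25) - G(6) = 19 = T
  K(10) - R(17) = 19 = T
  O(14) - O(14) = 0 = A
  E(4) - C(2) = 2 = C
  Q(16) - G(6) = 10 = K
  K(10) - R(17) = 19 = T
  C(2) - O(14) = 14 = O
  M(12) - C(2) = 10 = K
  K(10) - G(6) = 4 = E
  E(4) - R(17) = 13 = N
Plaintext: ATTACKTOKEN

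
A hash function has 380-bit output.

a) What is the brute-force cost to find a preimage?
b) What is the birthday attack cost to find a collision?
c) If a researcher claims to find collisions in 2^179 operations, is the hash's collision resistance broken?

Step 1: Preimage resistance requires brute-force of 2^380 operations.
Step 2: Collision resistance (birthday bound) = 2^(380/2) = 2^190.
Step 3: The claimed attack costs 2^179 operations.
Step 4: Since 2^179 < 2^190, the claimed attack beats the generic birthday bound, so collision resistance is broken.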